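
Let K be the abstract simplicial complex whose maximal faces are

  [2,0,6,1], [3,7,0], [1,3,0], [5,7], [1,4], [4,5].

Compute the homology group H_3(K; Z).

Fix the vertex order 0 < 1 < 2 < 3 < 4 < 5 < 6 < 7 and write every simplex with vertices in increasing order. Then dim K = 3 and the simplices of K are:

  0-simplices (8): [0], [1], [2], [3], [4], [5], [6], [7]
  1-simplices (13): [0,1], [0,2], [0,3], [0,6], [0,7], [1,2], [1,3], [1,4], [1,6], [2,6], [3,7], [4,5], [5,7]
  2-simplices (6): [0,1,2], [0,1,3], [0,1,6], [0,2,6], [0,3,7], [1,2,6]
  3-simplices (1): [0,1,2,6]

Hence C_0 ≅ Z^8, C_1 ≅ Z^13, C_2 ≅ Z^6, C_3 ≅ Z^1.

Boundary ∂_1: C_1 → C_0 maps an edge to its endpoints' difference, ∂[p,q] = q − p.
The 8×13 boundary matrix has rank 7 and Smith normal form diag(1,1,1,1,1,1,1).

The boundary map ∂_2: C_2 → C_1 acts by ∂[p,q,r] = [q,r] − [p,r] + [p,q]. For instance
  ∂[0,1,2] = [1,2] − [0,2] + [0,1],
  ∂[0,3,7] = [3,7] − [0,7] + [0,3].
The 13×6 boundary matrix has rank 5 and Smith normal form diag(1,1,1,1,1).

Boundary ∂_3: C_3 → C_2 sends each 3-simplex σ to the alternating sum Σ_i (−1)^i (σ with its i-th vertex removed). For instance
  ∂[0,1,2,6] = [1,2,6] − [0,2,6] + [0,1,6] − [0,1,2].
This gives a 6×1 integer matrix of rank 1; reducing to Smith normal form yields diagonal entries (1).

From H_k ≅ ker(∂_k) / im(∂_{k+1}) we obtain:

  H_3: rank ker ∂_3 − rank ∂_4 = (1 − 1) − 0 = 0, and there is no ∂_4, so H_3 ≅ 0.

H_3 ≅ 0.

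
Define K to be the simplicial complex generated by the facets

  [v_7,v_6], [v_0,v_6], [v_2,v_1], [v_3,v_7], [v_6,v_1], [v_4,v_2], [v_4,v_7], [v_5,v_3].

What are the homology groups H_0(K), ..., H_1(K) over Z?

Take the total order v_0 < v_1 < v_2 < v_3 < v_4 < v_5 < v_6 < v_7 on the vertex set. Then K (dimension 1) consists of the simplices:

  0-simplices (8): [v_0], [v_1], [v_2], [v_3], [v_4], [v_5], [v_6], [v_7]
  1-simplices (8): [v_0,v_6], [v_1,v_2], [v_1,v_6], [v_2,v_4], [v_3,v_5], [v_3,v_7], [v_4,v_7], [v_6,v_7]

so the chain groups are C_0 ≅ Z^8, C_1 ≅ Z^8.

Boundary ∂_1: C_1 → C_0 maps an edge to its endpoints' difference, ∂[p,q] = q − p. For instance
  ∂[v_4,v_7] = [v_7] − [v_4].
This gives a 8×8 integer matrix of rank 7; reducing to Smith normal form yields diagonal entries (1,1,1,1,1,1,1).

From H_k ≅ ker(∂_k) / im(∂_{k+1}) we obtain:

  H_0: rank C_0 − rank ∂_1 = 8 − 7 = 1, and the invariant factors of ∂_1 are all 1, so H_0 ≅ Z.
  H_1: rank ker ∂_1 − rank ∂_2 = (8 − 7) − 0 = 1, and there is no ∂_2, so H_1 ≅ Z.

H_0 = Z,  H_1 = Z.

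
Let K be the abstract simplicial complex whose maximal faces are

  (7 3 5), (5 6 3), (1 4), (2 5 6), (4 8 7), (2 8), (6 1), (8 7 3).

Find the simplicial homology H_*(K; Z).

K has 8 vertices, 14 edges, 5 triangles.
rank ∂_0 = 0, rank ∂_1 = 7 ⇒ b_0 = 8 − 0 − 7 = 1; all invariant factors of ∂_1 are 1 so no torsion. So H_0 ≅ Z.
rank ∂_1 = 7, rank ∂_2 = 5 ⇒ b_1 = 14 − 7 − 5 = 2; all invariant factors of ∂_2 are 1 so no torsion. So H_1 ≅ Z^2.
rank ∂_2 = 5, rank ∂_3 = 0 ⇒ b_2 = 5 − 5 − 0 = 0. So H_2 ≅ 0.

H_0 = Z,  H_1 = Z^2,  H_2 = 0.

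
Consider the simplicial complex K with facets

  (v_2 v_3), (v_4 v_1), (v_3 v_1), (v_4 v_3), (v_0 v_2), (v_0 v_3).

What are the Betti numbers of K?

Order the vertices as v_0 < v_1 < v_2 < v_3 < v_4. Listing each simplex with vertices in this order, K has dimension 1 with simplices:

  0-simplices (5): [v_0], [v_1], [v_2], [v_3], [v_4]
  1-simplices (6): [v_0,v_2], [v_0,v_3], [v_1,v_3], [v_1,v_4], [v_2,v_3], [v_3,v_4]

so the chain groups are C_0 ≅ Z^5, C_1 ≅ Z^6.

Boundary ∂_1: C_1 → C_0 maps an edge to its endpoints' difference, ∂[p,q] = q − p.
The resulting 5×6 matrix has rank 4, and its Smith normal form has invariant factors (1,1,1,1).

Reading off H_k = ker ∂_k / im ∂_{k+1}:

  H_0: rank C_0 − rank ∂_1 = 5 − 4 = 1, and the invariant factors of ∂_1 are all 1, so H_0 = Z.
  H_1: rank ker ∂_1 − rank ∂_2 = (6 − 4) − 0 = 2, and there is no ∂_2, so H_1 = Z^2.

Hence the Betti numbers are b_0 = 1, b_1 = 2.

b_0 = 1, b_1 = 2.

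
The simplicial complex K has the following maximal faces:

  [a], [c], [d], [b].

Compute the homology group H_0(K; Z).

H_0 ≅ Z^4.

Take the total order a < b < c < d on the vertex set. Then K (dimension 0) consists of the simplices:

  0-simplices (4): a, b, c, d

so the chain groups are C_0 ≅ Z^4.

Computing H_k = (kernel of ∂_k) / (image of ∂_{k+1}):

  H_0: rank C_0 − rank ∂_1 = 4 − 0 = 4, and there is no ∂_1, so H_0 = Z^4.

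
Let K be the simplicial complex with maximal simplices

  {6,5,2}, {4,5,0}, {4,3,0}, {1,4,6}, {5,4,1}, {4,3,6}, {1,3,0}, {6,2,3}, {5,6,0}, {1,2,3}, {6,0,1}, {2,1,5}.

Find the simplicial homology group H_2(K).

K has 7 vertices, 18 edges, 12 triangles.
rank ∂_2 = 12, rank ∂_3 = 0 ⇒ b_2 = 12 − 12 − 0 = 0. So H_2 = 0.

H_2 ≅ 0.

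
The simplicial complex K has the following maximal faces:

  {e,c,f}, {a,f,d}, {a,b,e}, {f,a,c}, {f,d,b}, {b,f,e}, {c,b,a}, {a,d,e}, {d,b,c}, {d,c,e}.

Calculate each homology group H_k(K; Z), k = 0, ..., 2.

H_0 = Z,  H_1 = Z/2,  H_2 = 0.

Order the vertices as a < b < c < d < e < f. Listing each simplex with vertices in this order, K has dimension 2 with simplices:

  0-simplices (6): a, b, c, d, e, f
  1-simplices (15): ab, ac, ad, ae, af, bc, bd, be, bf, cd, ce, cf, de, df, ef
  2-simplices (10): abc, abe, acf, ade, adf, bcd, bdf, bef, cde, cef

giving chain groups C_0 ≅ Z^6, C_1 ≅ Z^15, C_2 ≅ Z^10.

Boundary ∂_1: C_1 → C_0 is given by ∂[p,q] = [q] − [p]. For instance
  ∂df = f − d.
The 6×15 boundary matrix has rank 5 and Smith normal form diag(1,1,1,1,1).

The boundary map ∂_2: C_2 → C_1 acts by ∂[p,q,r] = [q,r] − [p,r] + [p,q]. For instance
  ∂abc = bc − ac + ab,
  ∂adf = df − af + ad.
The 15×10 boundary matrix has rank 10 and Smith normal form diag(1,1,1,1,1,1,1,1,1,2).

From H_k ≅ ker(∂_k) / im(∂_{k+1}) we obtain:

  H_0: rank C_0 − rank ∂_1 = 6 − 5 = 1, and the invariant factors of ∂_1 are all 1, so H_0 ≅ Z.
  H_1: rank ker ∂_1 − rank ∂_2 = (15 − 5) − 10 = 0, and ∂_2 has invariant factor 2 > 1, so H_1 ≅ Z/2.
  H_2: rank ker ∂_2 − rank ∂_3 = (10 − 10) − 0 = 0, and there is no ∂_3, so H_2 ≅ 0.

As a check, the Euler characteristic is 6 − 15 + 10 = 1, which agrees with 1 − 0 + 0 = 1.
(K is a triangulation of the real projective plane RP^2.)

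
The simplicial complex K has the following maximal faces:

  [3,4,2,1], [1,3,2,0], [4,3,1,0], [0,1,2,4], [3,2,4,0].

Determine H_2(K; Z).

Fix the vertex order 0 < 1 < 2 < 3 < 4 and write every simplex with vertices in increasing order. Then dim K = 3 and the simplices of K are:

  0-simplices (5): [0], [1], [2], [3], [4]
  1-simplices (10): [0,1], [0,2], [0,3], [0,4], [1,2], [1,3], [1,4], [2,3], [2,4], [3,4]
  2-simplices (10): [0,1,2], [0,1,3], [0,1,4], [0,2,3], [0,2,4], [0,3,4], [1,2,3], [1,2,4], [1,3,4], [2,3,4]
  3-simplices (5): [0,1,2,3], [0,1,2,4], [0,1,3,4], [0,2,3,4], [1,2,3,4]

Hence C_0 ≅ Z^5, C_1 ≅ Z^10, C_2 ≅ Z^10, C_3 ≅ Z^5.

∂_1: C_1 → C_0 is given by ∂[p,q] = [q] − [p]. For instance
  ∂[0,3] = [3] − [0].
As a 5×10 matrix over Z this has rank 4, with invariant factors (1,1,1,1).

The boundary map ∂_2: C_2 → C_1 acts by ∂[p,q,r] = [q,r] − [p,r] + [p,q]. For instance
  ∂[0,2,3] = [2,3] − [0,3] + [0,2],
  ∂[1,2,3] = [2,3] − [1,3] + [1,2].
The 10×10 boundary matrix has rank 6 and Smith normal form diag(1,1,1,1,1,1).

∂_3: C_3 → C_2 sends each 3-simplex σ to the alternating sum Σ_i (−1)^i (σ with its i-th vertex removed). For instance
  ∂[1,2,3,4] = [2,3,4] − [1,3,4] + [1,2,4] − [1,2,3],
  ∂[0,1,2,3] = [1,2,3] − [0,2,3] + [0,1,3] − [0,1,2].
This gives a 10×5 integer matrix of rank 4; reducing to Smith normal form yields diagonal entries (1,1,1,1).

From H_k ≅ ker(∂_k) / im(∂_{k+1}) we obtain:

  H_2: rank ker ∂_2 − rank ∂_3 = (10 − 6) − 4 = 0, and the invariant factors of ∂_3 are all 1, so H_2 ≅ 0.

H_2 = 0.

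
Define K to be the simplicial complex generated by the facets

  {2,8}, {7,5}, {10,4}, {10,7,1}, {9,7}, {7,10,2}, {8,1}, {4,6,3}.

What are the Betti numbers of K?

b_0 = 1, b_1 = 1, b_2 = 0.

We work with the vertex ordering 1 < 2 < 3 < 4 < 5 < 6 < 7 < 8 < 9 < 10. The simplices of K, each written with vertices in increasing order, are:

  0-simplices (10): [1], [2], [3], [4], [5], [6], [7], [8], [9], [10]
  1-simplices (13): [1,7], [1,8], [1,10], [2,7], [2,8], [2,10], [3,4], [3,6], [4,6], [4,10], [5,7], [7,9], [7,10]
  2-simplices (3): [1,7,10], [2,7,10], [3,4,6]

Hence C_0 ≅ Z^10, C_1 ≅ Z^13, C_2 ≅ Z^3.

∂_1: C_1 → C_0 maps an edge to its endpoints' difference, ∂[p,q] = q − p.
The resulting 10×13 matrix has rank 9, and its Smith normal form has invariant factors (1,1,1,1,1,1,1,1,1).

∂_2: C_2 → C_1 acts by ∂[p,q,r] = [q,r] − [p,r] + [p,q]. For instance
  ∂[2,7,10] = [7,10] − [2,10] + [2,7],
  ∂[1,7,10] = [7,10] − [1,10] + [1,7].
The resulting 13×3 matrix has rank 3, and its Smith normal form has invariant factors (1,1,1).

Reading off H_k = ker ∂_k / im ∂_{k+1}:

  H_0: rank C_0 − rank ∂_1 = 10 − 9 = 1, and the invariant factors of ∂_1 are all 1, so H_0 = Z.
  H_1: rank ker ∂_1 − rank ∂_2 = (13 − 9) − 3 = 1, and the invariant factors of ∂_2 are all 1, so H_1 = Z.
  H_2: rank ker ∂_2 − rank ∂_3 = (3 − 3) − 0 = 0, and there is no ∂_3, so H_2 = 0.

Hence the Betti numbers are b_0 = 1, b_1 = 1, b_2 = 0.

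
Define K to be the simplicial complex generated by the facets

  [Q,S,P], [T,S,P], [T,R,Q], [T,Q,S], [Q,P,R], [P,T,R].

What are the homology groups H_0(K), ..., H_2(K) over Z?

Take the total order P < Q < R < S < T on the vertex set. Then K (dimension 2) consists of the simplices:

  0-simplices (5): P, Q, R, S, T
  1-simplices (9): PQ, PR, PS, PT, QR, QS, QT, RT, ST
  2-simplices (6): PQR, PQS, PRT, PST, QRT, QST

Hence C_0 ≅ Z^5, C_1 ≅ Z^9, C_2 ≅ Z^6.

Boundary ∂_1: C_1 → C_0 maps an edge to its endpoints' difference, ∂[p,q] = q − p. For instance
  ∂PT = T − P.
As a 5×9 matrix over Z this has rank 4, with invariant factors (1,1,1,1).

The boundary map ∂_2: C_2 → C_1 sends each 2-simplex [p,q,r] to [q,r] − [p,r] + [p,q]. For instance
  ∂QRT = RT − QT + QR,
  ∂PQS = QS − PS + PQ.
The resulting 9×6 matrix has rank 5, and its Smith normal form has invariant factors (1,1,1,1,1).

From H_k ≅ ker(∂_k) / im(∂_{k+1}) we obtain:

  H_0: rank C_0 − rank ∂_1 = 5 − 4 = 1, and the invariant factors of ∂_1 are all 1, so H_0 ≅ Z.
  H_1: rank ker ∂_1 − rank ∂_2 = (9 − 4) − 5 = 0, and the invariant factors of ∂_2 are all 1, so H_1 ≅ 0.
  H_2: rank ker ∂_2 − rank ∂_3 = (6 − 5) − 0 = 1, and there is no ∂_3, so H_2 ≅ Z.

(K is a triangulation of the 2-sphere S^2.)

H_0 = Z,  H_1 = 0,  H_2 = Z.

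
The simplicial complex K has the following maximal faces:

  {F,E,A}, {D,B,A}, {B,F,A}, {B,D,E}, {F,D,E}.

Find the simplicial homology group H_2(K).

We work with the vertex ordering A < B < D < E < F. The simplices of K, each written with vertices in increasing order, are:

  0-simplices (5): A, B, D, E, F
  1-simplices (10): AB, AD, AE, AF, BD, BE, BF, DE, DF, EF
  2-simplices (5): ABD, ABF, AEF, BDE, DEF

Hence C_0 ≅ Z^5, C_1 ≅ Z^10, C_2 ≅ Z^5.

∂_1: C_1 → C_0 sends each edge [p,q] (with p < q) to q − p. For instance
  ∂BE = E − B.
The 5×10 boundary matrix has rank 4 and Smith normal form diag(1,1,1,1).

The boundary map ∂_2: C_2 → C_1 acts by ∂[p,q,r] = [q,r] − [p,r] + [p,q]. For instance
  ∂BDE = DE − BE + BD,
  ∂AEF = EF − AF + AE.
The resulting 10×5 matrix has rank 5, and its Smith normal form has invariant factors (1,1,1,1,1).

Now H_k = ker ∂_k / im ∂_{k+1}, so:

  H_2: rank ker ∂_2 − rank ∂_3 = (5 − 5) − 0 = 0, and there is no ∂_3, so H_2 = 0.

H_2 ≅ 0.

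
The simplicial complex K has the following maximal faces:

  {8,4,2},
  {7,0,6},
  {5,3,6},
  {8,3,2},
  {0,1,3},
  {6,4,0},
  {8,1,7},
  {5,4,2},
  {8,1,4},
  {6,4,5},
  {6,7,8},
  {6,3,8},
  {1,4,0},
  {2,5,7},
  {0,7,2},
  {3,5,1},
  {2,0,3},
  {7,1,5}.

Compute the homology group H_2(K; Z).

Fix the vertex order 0 < 1 < 2 < 3 < 4 < 5 < 6 < 7 < 8 and write every simplex with vertices in increasing order. Then dim K = 2 and the simplices of K are:

  0-simplices (9): [0], [1], [2], [3], [4], [5], [6], [7], [8]
  1-simplices (27): (27 of them)
  2-simplices (18): [0,1,3], [0,1,4], [0,2,3], [0,2,7], [0,4,6], [0,6,7], [1,3,5], [1,4,8], [1,5,7], [1,7,8], [2,3,8], [2,4,5], [2,4,8], [2,5,7], [3,5,6], [3,6,8], [4,5,6], [6,7,8]

giving chain groups C_0 ≅ Z^9, C_1 ≅ Z^27, C_2 ≅ Z^18.

Boundary ∂_1: C_1 → C_0 sends each edge [p,q] (with p < q) to q − p.
The resulting 9×27 matrix has rank 8, and its Smith normal form has invariant factors (1,1,1,1,1,1,1,1).

∂_2: C_2 → C_1 sends each 2-simplex [p,q,r] to [q,r] − [p,r] + [p,q]. For instance
  ∂[0,1,4] = [1,4] − [0,4] + [0,1],
  ∂[2,3,8] = [3,8] − [2,8] + [2,3].
As a 27×18 matrix over Z this has rank 17, with invariant factors (1,1,1,1,1,1,1,1,1,1,1,1,1,1,1,1,1).

From H_k ≅ ker(∂_k) / im(∂_{k+1}) we obtain:

  H_2: rank ker ∂_2 − rank ∂_3 = (18 − 17) − 0 = 1, and there is no ∂_3, so H_2 ≅ Z.

H_2 = Z.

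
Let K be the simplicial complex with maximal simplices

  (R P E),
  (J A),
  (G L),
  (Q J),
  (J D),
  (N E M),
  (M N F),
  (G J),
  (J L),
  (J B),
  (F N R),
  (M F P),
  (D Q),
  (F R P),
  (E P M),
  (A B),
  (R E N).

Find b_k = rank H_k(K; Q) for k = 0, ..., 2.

b_0 = 2, b_1 = 3, b_2 = 1.

K has 13 vertices, 21 edges, 8 triangles.
rank ∂_0 = 0, rank ∂_1 = 11 ⇒ b_0 = 13 − 0 − 11 = 2; all invariant factors of ∂_1 are 1 so no torsion. So H_0 = Z^2.
rank ∂_1 = 11, rank ∂_2 = 7 ⇒ b_1 = 21 − 11 − 7 = 3; all invariant factors of ∂_2 are 1 so no torsion. So H_1 = Z^3.
rank ∂_2 = 7, rank ∂_3 = 0 ⇒ b_2 = 8 − 7 − 0 = 1. So H_2 = Z.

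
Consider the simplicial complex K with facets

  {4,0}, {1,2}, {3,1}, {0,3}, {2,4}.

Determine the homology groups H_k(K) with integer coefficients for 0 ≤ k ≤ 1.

Fix the vertex order 0 < 1 < 2 < 3 < 4 and write every simplex with vertices in increasing order. Then dim K = 1 and the simplices of K are:

  0-simplices (5): [0], [1], [2], [3], [4]
  1-simplices (5): [0,3], [0,4], [1,2], [1,3], [2,4]

so the chain groups are C_0 ≅ Z^5, C_1 ≅ Z^5.

Boundary ∂_1: C_1 → C_0 sends each edge [p,q] (with p < q) to q − p. For instance
  ∂[1,2] = [2] − [1].
This gives a 5×5 integer matrix of rank 4; reducing to Smith normal form yields diagonal entries (1,1,1,1).

Computing H_k = (kernel of ∂_k) / (image of ∂_{k+1}):

  H_0: rank C_0 − rank ∂_1 = 5 − 4 = 1, and the invariant factors of ∂_1 are all 1, so H_0 ≅ Z.
  H_1: rank ker ∂_1 − rank ∂_2 = (5 − 4) − 0 = 1, and there is no ∂_2, so H_1 ≅ Z.

H_0 = Z,  H_1 = Z.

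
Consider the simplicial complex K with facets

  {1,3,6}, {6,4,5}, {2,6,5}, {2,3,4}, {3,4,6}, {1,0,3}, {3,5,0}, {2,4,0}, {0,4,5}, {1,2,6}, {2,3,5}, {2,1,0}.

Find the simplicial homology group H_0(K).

H_0 = Z.

We work with the vertex ordering 0 < 1 < 2 < 3 < 4 < 5 < 6. The simplices of K, each written with vertices in increasing order, are:

  0-simplices (7): [0], [1], [2], [3], [4], [5], [6]
  1-simplices (18): [0,1], [0,2], [0,3], [0,4], [0,5], [1,2], [1,3], [1,6], [2,3], [2,4], [2,5], [2,6], [3,4], [3,5], [3,6], [4,5], [4,6], [5,6]
  2-simplices (12): [0,1,2], [0,1,3], [0,2,4], [0,3,5], [0,4,5], [1,2,6], [1,3,6], [2,3,4], [2,3,5], [2,5,6], [3,4,6], [4,5,6]

Hence C_0 ≅ Z^7, C_1 ≅ Z^18, C_2 ≅ Z^12.

Boundary ∂_1: C_1 → C_0 is given by ∂[p,q] = [q] − [p]. For instance
  ∂[2,4] = [4] − [2].
The 7×18 boundary matrix has rank 6 and Smith normal form diag(1,1,1,1,1,1).

The boundary map ∂_2: C_2 → C_1 acts by ∂[p,q,r] = [q,r] − [p,r] + [p,q]. For instance
  ∂[3,4,6] = [4,6] − [3,6] + [3,4],
  ∂[0,1,2] = [1,2] − [0,2] + [0,1].
As a 18×12 matrix over Z this has rank 12, with invariant factors (1,1,1,1,1,1,1,1,1,1,1,2).

Reading off H_k = ker ∂_k / im ∂_{k+1}:

  H_0: rank C_0 − rank ∂_1 = 7 − 6 = 1, and the invariant factors of ∂_1 are all 1, so H_0 = Z.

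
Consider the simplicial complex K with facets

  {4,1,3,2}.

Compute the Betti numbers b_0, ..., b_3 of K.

b_0 = 1, b_1 = 0, b_2 = 0, b_3 = 0.

Fix the vertex order 1 < 2 < 3 < 4 and write every simplex with vertices in increasing order. Then dim K = 3 and the simplices of K are:

  0-simplices (4): [1], [2], [3], [4]
  1-simplices (6): [1,2], [1,3], [1,4], [2,3], [2,4], [3,4]
  2-simplices (4): [1,2,3], [1,2,4], [1,3,4], [2,3,4]
  3-simplices (1): [1,2,3,4]

giving chain groups C_0 ≅ Z^4, C_1 ≅ Z^6, C_2 ≅ Z^4, C_3 ≅ Z^1.

The boundary map ∂_1: C_1 → C_0 maps an edge to its endpoints' difference, ∂[p,q] = q − p. For instance
  ∂[1,2] = [2] − [1].
The resulting 4×6 matrix has rank 3, and its Smith normal form has invariant factors (1,1,1).

∂_2: C_2 → C_1 maps a triangle to the signed sum of its edges. For instance
  ∂[1,3,4] = [3,4] − [1,4] + [1,3],
  ∂[2,3,4] = [3,4] − [2,4] + [2,3].
This gives a 6×4 integer matrix of rank 3; reducing to Smith normal form yields diagonal entries (1,1,1).

∂_3: C_3 → C_2 sends each 3-simplex σ to the alternating sum Σ_i (−1)^i (σ with its i-th vertex removed). For instance
  ∂[1,2,3,4] = [2,3,4] − [1,3,4] + [1,2,4] − [1,2,3].
The resulting 4×1 matrix has rank 1, and its Smith normal form has invariant factors (1).

Reading off H_k = ker ∂_k / im ∂_{k+1}:

  H_0: rank C_0 − rank ∂_1 = 4 − 3 = 1, and the invariant factors of ∂_1 are all 1, so H_0 = Z.
  H_1: rank ker ∂_1 − rank ∂_2 = (6 − 3) − 3 = 0, and the invariant factors of ∂_2 are all 1, so H_1 = 0.
  H_2: rank ker ∂_2 − rank ∂_3 = (4 − 3) − 1 = 0, and the invariant factors of ∂_3 are all 1, so H_2 = 0.
  H_3: rank ker ∂_3 − rank ∂_4 = (1 − 1) − 0 = 0, and there is no ∂_4, so H_3 = 0.

Hence the Betti numbers are b_0 = 1, b_1 = 0, b_2 = 0, b_3 = 0.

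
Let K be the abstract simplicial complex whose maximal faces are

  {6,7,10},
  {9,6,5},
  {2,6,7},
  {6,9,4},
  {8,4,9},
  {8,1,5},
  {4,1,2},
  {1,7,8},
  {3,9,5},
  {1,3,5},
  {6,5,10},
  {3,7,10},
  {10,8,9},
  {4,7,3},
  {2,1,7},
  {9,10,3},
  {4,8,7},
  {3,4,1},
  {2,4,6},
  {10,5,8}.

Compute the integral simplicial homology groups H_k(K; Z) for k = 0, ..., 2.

Take the total order 1 < 2 < 3 < 4 < 5 < 6 < 7 < 8 < 9 < 10 on the vertex set. Then K (dimension 2) consists of the simplices:

  0-simplices (10): [1], [2], [3], [4], [5], [6], [7], [8], [9], [10]
  1-simplices (30): (30 of them)
  2-simplices (20): (20 of them)

Hence C_0 ≅ Z^10, C_1 ≅ Z^30, C_2 ≅ Z^20.

Boundary ∂_1: C_1 → C_0 maps an edge to its endpoints' difference, ∂[p,q] = q − p. For instance
  ∂[5,8] = [8] − [5].
The 10×30 boundary matrix has rank 9 and Smith normal form diag(1,1,1,1,1,1,1,1,1).

Boundary ∂_2: C_2 → C_1 sends each 2-simplex [p,q,r] to [q,r] − [p,r] + [p,q]. For instance
  ∂[1,7,8] = [7,8] − [1,8] + [1,7],
  ∂[1,3,4] = [3,4] − [1,4] + [1,3].
As a 30×20 matrix over Z this has rank 20, with invariant factors (1,1,1,1,1,1,1,1,1,1,1,1,1,1,1,1,1,1,1,2).

Computing H_k = (kernel of ∂_k) / (image of ∂_{k+1}):

  H_0: rank C_0 − rank ∂_1 = 10 − 9 = 1, and the invariant factors of ∂_1 are all 1, so H_0 = Z.
  H_1: rank ker ∂_1 − rank ∂_2 = (30 − 9) − 20 = 1, and ∂_2 has invariant factor 2 > 1, so H_1 = Z ⊕ Z/2Z.
  H_2: rank ker ∂_2 − rank ∂_3 = (20 − 20) − 0 = 0, and there is no ∂_3, so H_2 = 0.

As a check, the Euler characteristic is 10 − 30 + 20 = 0, which agrees with 1 − 1 + 0 = 0.

H_0 = Z,  H_1 = Z ⊕ Z/2Z,  H_2 = 0.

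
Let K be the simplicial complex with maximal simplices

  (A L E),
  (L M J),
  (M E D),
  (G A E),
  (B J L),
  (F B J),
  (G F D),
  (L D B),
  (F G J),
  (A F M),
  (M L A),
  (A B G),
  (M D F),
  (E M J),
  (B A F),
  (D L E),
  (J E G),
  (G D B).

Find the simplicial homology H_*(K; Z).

H_0 ≅ Z,  H_1 ≅ Z ⊕ Z/2Z,  H_2 = 0.

K has 9 vertices, 27 edges, 18 triangles.
rank ∂_0 = 0, rank ∂_1 = 8 ⇒ b_0 = 9 − 0 − 8 = 1; all invariant factors of ∂_1 are 1 so no torsion. So H_0 ≅ Z.
rank ∂_1 = 8, rank ∂_2 = 18 ⇒ b_1 = 27 − 8 − 18 = 1; ∂_2 has invariant factor(s) [2] giving torsion. So H_1 ≅ Z ⊕ Z/2Z.
rank ∂_2 = 18, rank ∂_3 = 0 ⇒ b_2 = 18 − 18 − 0 = 0. So H_2 ≅ 0.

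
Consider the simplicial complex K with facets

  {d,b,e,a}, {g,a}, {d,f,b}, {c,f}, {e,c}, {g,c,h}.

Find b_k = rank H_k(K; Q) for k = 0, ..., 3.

b_0 = 1, b_1 = 2, b_2 = 0, b_3 = 0.

Fix the vertex order a < b < c < d < e < f < g < h and write every simplex with vertices in increasing order. Then dim K = 3 and the simplices of K are:

  0-simplices (8): a, b, c, d, e, f, g, h
  1-simplices (14): ab, ad, ae, ag, bd, be, bf, ce, cf, cg, ch, de, df, gh
  2-simplices (6): abd, abe, ade, bde, bdf, cgh
  3-simplices (1): abde

so the chain groups are C_0 ≅ Z^8, C_1 ≅ Z^14, C_2 ≅ Z^6, C_3 ≅ Z^1.

∂_1: C_1 → C_0 sends each edge [p,q] (with p < q) to q − p. For instance
  ∂bd = d − b.
The 8×14 boundary matrix has rank 7 and Smith normal form diag(1,1,1,1,1,1,1).

The boundary map ∂_2: C_2 → C_1 maps a triangle to the signed sum of its edges. For instance
  ∂bde = de − be + bd,
  ∂bdf = df − bf + bd.
The 14×6 boundary matrix has rank 5 and Smith normal form diag(1,1,1,1,1).

Boundary ∂_3: C_3 → C_2 sends each 3-simplex σ to the alternating sum Σ_i (−1)^i (σ with its i-th vertex removed). For instance
  ∂abde = bde − ade + abe − abd.
The resulting 6×1 matrix has rank 1, and its Smith normal form has invariant factors (1).

Reading off H_k = ker ∂_k / im ∂_{k+1}:

  H_0: rank C_0 − rank ∂_1 = 8 − 7 = 1, and the invariant factors of ∂_1 are all 1, so H_0 ≅ Z.
  H_1: rank ker ∂_1 − rank ∂_2 = (14 − 7) − 5 = 2, and the invariant factors of ∂_2 are all 1, so H_1 ≅ Z^2.
  H_2: rank ker ∂_2 − rank ∂_3 = (6 − 5) − 1 = 0, and the invariant factors of ∂_3 are all 1, so H_2 ≅ 0.
  H_3: rank ker ∂_3 − rank ∂_4 = (1 − 1) − 0 = 0, and there is no ∂_4, so H_3 ≅ 0.

Hence the Betti numbers are b_0 = 1, b_1 = 2, b_2 = 0, b_3 = 0.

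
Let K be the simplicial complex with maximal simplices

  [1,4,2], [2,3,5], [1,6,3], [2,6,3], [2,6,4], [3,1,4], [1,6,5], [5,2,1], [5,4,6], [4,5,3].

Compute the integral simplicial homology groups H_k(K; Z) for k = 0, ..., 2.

Take the total order 1 < 2 < 3 < 4 < 5 < 6 on the vertex set. Then K (dimension 2) consists of the simplices:

  0-simplices (6): [1], [2], [3], [4], [5], [6]
  1-simplices (15): [1,2], [1,3], [1,4], [1,5], [1,6], [2,3], [2,4], [2,5], [2,6], [3,4], [3,5], [3,6], [4,5], [4,6], [5,6]
  2-simplices (10): [1,2,4], [1,2,5], [1,3,4], [1,3,6], [1,5,6], [2,3,5], [2,3,6], [2,4,6], [3,4,5], [4,5,6]

Hence C_0 ≅ Z^6, C_1 ≅ Z^15, C_2 ≅ Z^10.

The boundary map ∂_1: C_1 → C_0 sends each edge [p,q] (with p < q) to q − p. For instance
  ∂[2,3] = [3] − [2].
The 6×15 boundary matrix has rank 5 and Smith normal form diag(1,1,1,1,1).

∂_2: C_2 → C_1 maps a triangle to the signed sum of its edges. For instance
  ∂[2,4,6] = [4,6] − [2,6] + [2,4],
  ∂[1,2,5] = [2,5] − [1,5] + [1,2].
The 15×10 boundary matrix has rank 10 and Smith normal form diag(1,1,1,1,1,1,1,1,1,2).

From H_k ≅ ker(∂_k) / im(∂_{k+1}) we obtain:

  H_0: rank C_0 − rank ∂_1 = 6 − 5 = 1, and the invariant factors of ∂_1 are all 1, so H_0 ≅ Z.
  H_1: rank ker ∂_1 − rank ∂_2 = (15 − 5) − 10 = 0, and ∂_2 has invariant factor 2 > 1, so H_1 ≅ Z/2.
  H_2: rank ker ∂_2 − rank ∂_3 = (10 − 10) − 0 = 0, and there is no ∂_3, so H_2 ≅ 0.

(K is a triangulation of the real projective plane RP^2.)

H_0 = Z,  H_1 = Z/2,  H_2 = 0.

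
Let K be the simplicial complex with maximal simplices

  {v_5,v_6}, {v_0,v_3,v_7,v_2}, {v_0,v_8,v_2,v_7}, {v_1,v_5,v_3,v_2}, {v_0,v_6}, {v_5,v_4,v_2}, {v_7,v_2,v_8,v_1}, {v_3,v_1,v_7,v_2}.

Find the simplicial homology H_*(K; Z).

Order the vertices as v_0 < v_1 < v_2 < v_3 < v_4 < v_5 < v_6 < v_7 < v_8. Listing each simplex with vertices in this order, K has dimension 3 with simplices:

  0-simplices (9): [v_0], [v_1], [v_2], [v_3], [v_4], [v_5], [v_6], [v_7], [v_8]
  1-simplices (20): (20 of them)
  2-simplices (16): (16 of them)
  3-simplices (5): [v_0,v_2,v_3,v_7], [v_0,v_2,v_7,v_8], [v_1,v_2,v_3,v_5], [v_1,v_2,v_3,v_7], [v_1,v_2,v_7,v_8]

so the chain groups are C_0 ≅ Z^9, C_1 ≅ Z^20, C_2 ≅ Z^16, C_3 ≅ Z^5.

∂_1: C_1 → C_0 is given by ∂[p,q] = [q] − [p].
The resulting 9×20 matrix has rank 8, and its Smith normal form has invariant factors (1,1,1,1,1,1,1,1).

The boundary map ∂_2: C_2 → C_1 acts by ∂[p,q,r] = [q,r] − [p,r] + [p,q]. For instance
  ∂[v_2,v_3,v_5] = [v_3,v_5] − [v_2,v_5] + [v_2,v_3],
  ∂[v_1,v_2,v_3] = [v_2,v_3] − [v_1,v_3] + [v_1,v_2].
This gives a 20×16 integer matrix of rank 11; reducing to Smith normal form yields diagonal entries (1,1,1,1,1,1,1,1,1,1,1).

The boundary map ∂_3: C_3 → C_2 sends each 3-simplex σ to the alternating sum Σ_i (−1)^i (σ with its i-th vertex removed). For instance
  ∂[v_1,v_2,v_3,v_7] = [v_2,v_3,v_7] − [v_1,v_3,v_7] + [v_1,v_2,v_7] − [v_1,v_2,v_3],
  ∂[v_0,v_2,v_3,v_7] = [v_2,v_3,v_7] − [v_0,v_3,v_7] + [v_0,v_2,v_7] − [v_0,v_2,v_3].
The resulting 16×5 matrix has rank 5, and its Smith normal form has invariant factors (1,1,1,1,1).

Computing H_k = (kernel of ∂_k) / (image of ∂_{k+1}):

  H_0: rank C_0 − rank ∂_1 = 9 − 8 = 1, and the invariant factors of ∂_1 are all 1, so H_0 = Z.
  H_1: rank ker ∂_1 − rank ∂_2 = (20 − 8) − 11 = 1, and the invariant factors of ∂_2 are all 1, so H_1 = Z.
  H_2: rank ker ∂_2 − rank ∂_3 = (16 − 11) − 5 = 0, and the invariant factors of ∂_3 are all 1, so H_2 = 0.
  H_3: rank ker ∂_3 − rank ∂_4 = (5 − 5) − 0 = 0, and there is no ∂_4, so H_3 = 0.

As a check, the Euler characteristic is 9 − 20 + 16 − 5 = 0, which agrees with 1 − 1 + 0 − 0 = 0.

H_0 ≅ Z,  H_1 ≅ Z,  H_2 = 0,  H_3 = 0.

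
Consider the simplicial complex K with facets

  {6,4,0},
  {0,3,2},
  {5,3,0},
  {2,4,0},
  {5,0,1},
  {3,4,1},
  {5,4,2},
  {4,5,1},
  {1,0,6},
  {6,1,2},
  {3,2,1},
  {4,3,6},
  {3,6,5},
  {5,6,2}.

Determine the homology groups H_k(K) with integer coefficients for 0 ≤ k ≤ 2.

We work with the vertex ordering 0 < 1 < 2 < 3 < 4 < 5 < 6. The simplices of K, each written with vertices in increasing order, are:

  0-simplices (7): [0], [1], [2], [3], [4], [5], [6]
  1-simplices (21): [0,1], [0,2], [0,3], [0,4], [0,5], [0,6], [1,2], [1,3], [1,4], [1,5], [1,6], [2,3], [2,4], [2,5], [2,6], [3,4], [3,5], [3,6], [4,5], [4,6], [5,6]
  2-simplices (14): [0,1,5], [0,1,6], [0,2,3], [0,2,4], [0,3,5], [0,4,6], [1,2,3], [1,2,6], [1,3,4], [1,4,5], [2,4,5], [2,5,6], [3,4,6], [3,5,6]

so the chain groups are C_0 ≅ Z^7, C_1 ≅ Z^21, C_2 ≅ Z^14.

The boundary map ∂_1: C_1 → C_0 maps an edge to its endpoints' difference, ∂[p,q] = q − p. For instance
  ∂[5,6] = [6] − [5].
As a 7×21 matrix over Z this has rank 6, with invariant factors (1,1,1,1,1,1).

∂_2: C_2 → C_1 acts by ∂[p,q,r] = [q,r] − [p,r] + [p,q]. For instance
  ∂[2,5,6] = [5,6] − [2,6] + [2,5],
  ∂[3,4,6] = [4,6] − [3,6] + [3,4].
This gives a 21×14 integer matrix of rank 13; reducing to Smith normal form yields diagonal entries (1,1,1,1,1,1,1,1,1,1,1,1,1).

Computing H_k = (kernel of ∂_k) / (image of ∂_{k+1}):

  H_0: rank C_0 − rank ∂_1 = 7 − 6 = 1, and the invariant factors of ∂_1 are all 1, so H_0 = Z.
  H_1: rank ker ∂_1 − rank ∂_2 = (21 − 6) − 13 = 2, and the invariant factors of ∂_2 are all 1, so H_1 = Z^2.
  H_2: rank ker ∂_2 − rank ∂_3 = (14 − 13) − 0 = 1, and there is no ∂_3, so H_2 = Z.

As a check, the Euler characteristic is 7 − 21 + 14 = 0, which agrees with 1 − 2 + 1 = 0.
(K is a triangulation of the torus T^2.)

H_0 ≅ Z,  H_1 ≅ Z^2,  H_2 ≅ Z.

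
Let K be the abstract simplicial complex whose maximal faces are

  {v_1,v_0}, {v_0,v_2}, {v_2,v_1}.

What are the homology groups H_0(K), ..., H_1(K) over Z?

H_0 ≅ Z,  H_1 ≅ Z.

Order the vertices as v_0 < v_1 < v_2. Listing each simplex with vertices in this order, K has dimension 1 with simplices:

  0-simplices (3): [v_0], [v_1], [v_2]
  1-simplices (3): [v_0,v_1], [v_0,v_2], [v_1,v_2]

giving chain groups C_0 ≅ Z^3, C_1 ≅ Z^3.

∂_1: C_1 → C_0 maps an edge to its endpoints' difference, ∂[p,q] = q − p. For instance
  ∂[v_1,v_2] = [v_2] − [v_1].
As a 3×3 matrix over Z this has rank 2, with invariant factors (1,1).

Reading off H_k = ker ∂_k / im ∂_{k+1}:

  H_0: rank C_0 − rank ∂_1 = 3 − 2 = 1, and the invariant factors of ∂_1 are all 1, so H_0 = Z.
  H_1: rank ker ∂_1 − rank ∂_2 = (3 − 2) − 0 = 1, and there is no ∂_2, so H_1 = Z.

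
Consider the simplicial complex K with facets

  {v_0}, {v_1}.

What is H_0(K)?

H_0 ≅ Z^2.

Take the total order v_0 < v_1 on the vertex set. Then K (dimension 0) consists of the simplices:

  0-simplices (2): [v_0], [v_1]

Hence C_0 ≅ Z^2.

Computing H_k = (kernel of ∂_k) / (image of ∂_{k+1}):

  H_0: rank C_0 − rank ∂_1 = 2 − 0 = 2, and there is no ∂_1, so H_0 = Z^2.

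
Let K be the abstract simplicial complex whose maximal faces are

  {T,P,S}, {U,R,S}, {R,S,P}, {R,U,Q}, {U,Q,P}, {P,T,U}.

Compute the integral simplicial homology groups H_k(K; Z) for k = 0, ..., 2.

H_0 ≅ Z,  H_1 ≅ Z,  H_2 = 0.

Take the total order P < Q < R < S < T < U on the vertex set. Then K (dimension 2) consists of the simplices:

  0-simplices (6): P, Q, R, S, T, U
  1-simplices (12): PQ, PR, PS, PT, PU, QR, QU, RS, RU, ST, SU, TU
  2-simplices (6): PQU, PRS, PST, PTU, QRU, RSU

Hence C_0 ≅ Z^6, C_1 ≅ Z^12, C_2 ≅ Z^6.

Boundary ∂_1: C_1 → C_0 is given by ∂[p,q] = [q] − [p]. For instance
  ∂ST = T − S.
As a 6×12 matrix over Z this has rank 5, with invariant factors (1,1,1,1,1).

The boundary map ∂_2: C_2 → C_1 maps a triangle to the signed sum of its edges. For instance
  ∂QRU = RU − QU + QR,
  ∂PQU = QU − PU + PQ.
The resulting 12×6 matrix has rank 6, and its Smith normal form has invariant factors (1,1,1,1,1,1).

Computing H_k = (kernel of ∂_k) / (image of ∂_{k+1}):

  H_0: rank C_0 − rank ∂_1 = 6 − 5 = 1, and the invariant factors of ∂_1 are all 1, so H_0 ≅ Z.
  H_1: rank ker ∂_1 − rank ∂_2 = (12 − 5) − 6 = 1, and the invariant factors of ∂_2 are all 1, so H_1 ≅ Z.
  H_2: rank ker ∂_2 − rank ∂_3 = (6 − 6) − 0 = 0, and there is no ∂_3, so H_2 ≅ 0.

(K is a triangulation of the cylinder S^1 x I.)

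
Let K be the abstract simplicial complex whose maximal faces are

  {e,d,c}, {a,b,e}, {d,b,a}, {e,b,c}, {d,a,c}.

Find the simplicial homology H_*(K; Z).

H_0 = Z,  H_1 = Z,  H_2 = 0.

K has 5 vertices, 10 edges, 5 triangles.
rank ∂_0 = 0, rank ∂_1 = 4 ⇒ b_0 = 5 − 0 − 4 = 1; all invariant factors of ∂_1 are 1 so no torsion. So H_0 ≅ Z.
rank ∂_1 = 4, rank ∂_2 = 5 ⇒ b_1 = 10 − 4 − 5 = 1; all invariant factors of ∂_2 are 1 so no torsion. So H_1 ≅ Z.
rank ∂_2 = 5, rank ∂_3 = 0 ⇒ b_2 = 5 − 5 − 0 = 0. So H_2 ≅ 0.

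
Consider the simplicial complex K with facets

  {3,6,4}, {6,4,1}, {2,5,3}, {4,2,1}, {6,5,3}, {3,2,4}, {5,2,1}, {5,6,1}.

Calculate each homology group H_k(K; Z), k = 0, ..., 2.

Take the total order 1 < 2 < 3 < 4 < 5 < 6 on the vertex set. Then K (dimension 2) consists of the simplices:

  0-simplices (6): [1], [2], [3], [4], [5], [6]
  1-simplices (12): [1,2], [1,4], [1,5], [1,6], [2,3], [2,4], [2,5], [3,4], [3,5], [3,6], [4,6], [5,6]
  2-simplices (8): [1,2,4], [1,2,5], [1,4,6], [1,5,6], [2,3,4], [2,3,5], [3,4,6], [3,5,6]

so the chain groups are C_0 ≅ Z^6, C_1 ≅ Z^12, C_2 ≅ Z^8.

Boundary ∂_1: C_1 → C_0 sends each edge [p,q] (with p < q) to q − p. For instance
  ∂[1,5] = [5] − [1].
As a 6×12 matrix over Z this has rank 5, with invariant factors (1,1,1,1,1).

Boundary ∂_2: C_2 → C_1 sends each 2-simplex [p,q,r] to [q,r] − [p,r] + [p,q]. For instance
  ∂[1,5,6] = [5,6] − [1,6] + [1,5],
  ∂[3,4,6] = [4,6] − [3,6] + [3,4].
The resulting 12×8 matrix has rank 7, and its Smith normal form has invariant factors (1,1,1,1,1,1,1).

Now H_k = ker ∂_k / im ∂_{k+1}, so:

  H_0: rank C_0 − rank ∂_1 = 6 − 5 = 1, and the invariant factors of ∂_1 are all 1, so H_0 = Z.
  H_1: rank ker ∂_1 − rank ∂_2 = (12 − 5) − 7 = 0, and the invariant factors of ∂_2 are all 1, so H_1 = 0.
  H_2: rank ker ∂_2 − rank ∂_3 = (8 − 7) − 0 = 1, and there is no ∂_3, so H_2 = Z.

As a check, the Euler characteristic is 6 − 12 + 8 = 2, which agrees with 1 − 0 + 1 = 2.

H_0 = Z,  H_1 = 0,  H_2 = Z.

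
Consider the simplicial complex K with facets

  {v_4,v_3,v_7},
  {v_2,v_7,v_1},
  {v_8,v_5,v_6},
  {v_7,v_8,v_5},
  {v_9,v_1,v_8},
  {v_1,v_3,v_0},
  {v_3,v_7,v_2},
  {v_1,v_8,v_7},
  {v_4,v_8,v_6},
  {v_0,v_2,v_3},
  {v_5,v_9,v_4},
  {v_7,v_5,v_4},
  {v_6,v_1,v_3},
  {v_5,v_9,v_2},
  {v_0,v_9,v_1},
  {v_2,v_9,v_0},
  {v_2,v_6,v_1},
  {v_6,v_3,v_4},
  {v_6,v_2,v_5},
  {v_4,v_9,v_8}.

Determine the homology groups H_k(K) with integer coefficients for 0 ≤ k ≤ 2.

H_0 = Z,  H_1 = Z ⊕ Z/2,  H_2 = 0.

Take the total order v_0 < v_1 < v_2 < v_3 < v_4 < v_5 < v_6 < v_7 < v_8 < v_9 on the vertex set. Then K (dimension 2) consists of the simplices:

  0-simplices (10): [v_0], [v_1], [v_2], [v_3], [v_4], [v_5], [v_6], [v_7], [v_8], [v_9]
  1-simplices (30): (30 of them)
  2-simplices (20): (20 of them)

so the chain groups are C_0 ≅ Z^10, C_1 ≅ Z^30, C_2 ≅ Z^20.

∂_1: C_1 → C_0 is given by ∂[p,q] = [q] − [p].
This gives a 10×30 integer matrix of rank 9; reducing to Smith normal form yields diagonal entries (1,1,1,1,1,1,1,1,1).

Boundary ∂_2: C_2 → C_1 maps a triangle to the signed sum of its edges. For instance
  ∂[v_2,v_3,v_7] = [v_3,v_7] − [v_2,v_7] + [v_2,v_3],
  ∂[v_2,v_5,v_6] = [v_5,v_6] − [v_2,v_6] + [v_2,v_5].
This gives a 30×20 integer matrix of rank 20; reducing to Smith normal form yields diagonal entries (1,1,1,1,1,1,1,1,1,1,1,1,1,1,1,1,1,1,1,2).

Now H_k = ker ∂_k / im ∂_{k+1}, so:

  H_0: rank C_0 − rank ∂_1 = 10 − 9 = 1, and the invariant factors of ∂_1 are all 1, so H_0 ≅ Z.
  H_1: rank ker ∂_1 − rank ∂_2 = (30 − 9) − 20 = 1, and ∂_2 has invariant factor 2 > 1, so H_1 ≅ Z ⊕ Z/2.
  H_2: rank ker ∂_2 − rank ∂_3 = (20 − 20) − 0 = 0, and there is no ∂_3, so H_2 ≅ 0.

(K is a triangulation of the Klein bottle.)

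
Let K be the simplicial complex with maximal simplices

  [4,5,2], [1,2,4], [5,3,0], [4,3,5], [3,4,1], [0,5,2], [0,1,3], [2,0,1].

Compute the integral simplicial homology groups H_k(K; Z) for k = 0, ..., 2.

K has 6 vertices, 12 edges, 8 triangles.
rank ∂_0 = 0, rank ∂_1 = 5 ⇒ b_0 = 6 − 0 − 5 = 1; all invariant factors of ∂_1 are 1 so no torsion. So H_0 = Z.
rank ∂_1 = 5, rank ∂_2 = 7 ⇒ b_1 = 12 − 5 − 7 = 0; all invariant factors of ∂_2 are 1 so no torsion. So H_1 = 0.
rank ∂_2 = 7, rank ∂_3 = 0 ⇒ b_2 = 8 − 7 − 0 = 1. So H_2 = Z.

H_0 = Z,  H_1 = 0,  H_2 = Z.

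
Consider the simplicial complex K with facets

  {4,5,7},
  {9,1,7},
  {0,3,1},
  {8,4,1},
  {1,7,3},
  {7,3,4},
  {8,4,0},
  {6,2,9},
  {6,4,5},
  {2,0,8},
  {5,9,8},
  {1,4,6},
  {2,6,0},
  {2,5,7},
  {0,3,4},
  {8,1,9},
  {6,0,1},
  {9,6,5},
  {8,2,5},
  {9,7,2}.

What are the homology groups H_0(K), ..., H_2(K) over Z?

H_0 = Z,  H_1 = Z ⊕ Z/2,  H_2 = 0.

We work with the vertex ordering 0 < 1 < 2 < 3 < 4 < 5 < 6 < 7 < 8 < 9. The simplices of K, each written with vertices in increasing order, are:

  0-simplices (10): [0], [1], [2], [3], [4], [5], [6], [7], [8], [9]
  1-simplices (30): (30 of them)
  2-simplices (20): (20 of them)

Hence C_0 ≅ Z^10, C_1 ≅ Z^30, C_2 ≅ Z^20.

The boundary map ∂_1: C_1 → C_0 maps an edge to its endpoints' difference, ∂[p,q] = q − p.
The 10×30 boundary matrix has rank 9 and Smith normal form diag(1,1,1,1,1,1,1,1,1).

The boundary map ∂_2: C_2 → C_1 acts by ∂[p,q,r] = [q,r] − [p,r] + [p,q]. For instance
  ∂[1,3,7] = [3,7] − [1,7] + [1,3],
  ∂[4,5,6] = [5,6] − [4,6] + [4,5].
The 30×20 boundary matrix has rank 20 and Smith normal form diag(1,1,1,1,1,1,1,1,1,1,1,1,1,1,1,1,1,1,1,2).

From H_k ≅ ker(∂_k) / im(∂_{k+1}) we obtain:

  H_0: rank C_0 − rank ∂_1 = 10 − 9 = 1, and the invariant factors of ∂_1 are all 1, so H_0 ≅ Z.
  H_1: rank ker ∂_1 − rank ∂_2 = (30 − 9) − 20 = 1, and ∂_2 has invariant factor 2 > 1, so H_1 ≅ Z ⊕ Z/2.
  H_2: rank ker ∂_2 − rank ∂_3 = (20 − 20) − 0 = 0, and there is no ∂_3, so H_2 ≅ 0.

(K is a triangulation of the Klein bottle.)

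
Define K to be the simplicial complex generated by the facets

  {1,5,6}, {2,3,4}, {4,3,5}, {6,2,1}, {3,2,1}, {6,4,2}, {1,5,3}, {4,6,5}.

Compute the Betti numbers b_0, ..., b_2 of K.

We work with the vertex ordering 1 < 2 < 3 < 4 < 5 < 6. The simplices of K, each written with vertices in increasing order, are:

  0-simplices (6): [1], [2], [3], [4], [5], [6]
  1-simplices (12): [1,2], [1,3], [1,5], [1,6], [2,3], [2,4], [2,6], [3,4], [3,5], [4,5], [4,6], [5,6]
  2-simplices (8): [1,2,3], [1,2,6], [1,3,5], [1,5,6], [2,3,4], [2,4,6], [3,4,5], [4,5,6]

giving chain groups C_0 ≅ Z^6, C_1 ≅ Z^12, C_2 ≅ Z^8.

∂_1: C_1 → C_0 is given by ∂[p,q] = [q] − [p].
The resulting 6×12 matrix has rank 5, and its Smith normal form has invariant factors (1,1,1,1,1).

The boundary map ∂_2: C_2 → C_1 maps a triangle to the signed sum of its edges. For instance
  ∂[1,2,6] = [2,6] − [1,6] + [1,2],
  ∂[1,2,3] = [2,3] − [1,3] + [1,2].
The resulting 12×8 matrix has rank 7, and its Smith normal form has invariant factors (1,1,1,1,1,1,1).

Reading off H_k = ker ∂_k / im ∂_{k+1}:

  H_0: rank C_0 − rank ∂_1 = 6 − 5 = 1, and the invariant factors of ∂_1 are all 1, so H_0 ≅ Z.
  H_1: rank ker ∂_1 − rank ∂_2 = (12 − 5) − 7 = 0, and the invariant factors of ∂_2 are all 1, so H_1 ≅ 0.
  H_2: rank ker ∂_2 − rank ∂_3 = (8 − 7) − 0 = 1, and there is no ∂_3, so H_2 ≅ Z.

Hence the Betti numbers are b_0 = 1, b_1 = 0, b_2 = 1.

b_0 = 1, b_1 = 0, b_2 = 1.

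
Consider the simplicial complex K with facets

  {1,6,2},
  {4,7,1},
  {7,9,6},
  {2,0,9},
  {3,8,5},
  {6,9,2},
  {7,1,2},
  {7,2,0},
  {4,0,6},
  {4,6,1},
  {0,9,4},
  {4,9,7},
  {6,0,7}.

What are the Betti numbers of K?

b_0 = 2, b_1 = 0, b_2 = 0.

K has 10 vertices, 21 edges, 13 triangles.
rank ∂_0 = 0, rank ∂_1 = 8 ⇒ b_0 = 10 − 0 − 8 = 2; all invariant factors of ∂_1 are 1 so no torsion. So H_0 = Z^2.
rank ∂_1 = 8, rank ∂_2 = 13 ⇒ b_1 = 21 − 8 − 13 = 0; ∂_2 has invariant factor(s) [2] giving torsion. So H_1 = Z/2Z.
rank ∂_2 = 13, rank ∂_3 = 0 ⇒ b_2 = 13 − 13 − 0 = 0. So H_2 = 0.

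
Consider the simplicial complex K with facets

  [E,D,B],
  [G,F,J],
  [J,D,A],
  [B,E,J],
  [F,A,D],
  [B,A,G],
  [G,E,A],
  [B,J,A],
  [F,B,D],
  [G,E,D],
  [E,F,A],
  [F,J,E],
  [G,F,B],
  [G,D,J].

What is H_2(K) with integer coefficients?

Order the vertices as A < B < D < E < F < G < J. Listing each simplex with vertices in this order, K has dimension 2 with simplices:

  0-simplices (7): A, B, D, E, F, G, J
  1-simplices (21): AB, AD, AE, AF, AG, AJ, BD, BE, BF, BG, BJ, DE, DF, DG, DJ, EF, EG, EJ, FG, FJ, GJ
  2-simplices (14): ABG, ABJ, ADF, ADJ, AEF, AEG, BDE, BDF, BEJ, BFG, DEG, DGJ, EFJ, FGJ

so the chain groups are C_0 ≅ Z^7, C_1 ≅ Z^21, C_2 ≅ Z^14.

Boundary ∂_1: C_1 → C_0 sends each edge [p,q] (with p < q) to q − p. For instance
  ∂FG = G − F.
The 7×21 boundary matrix has rank 6 and Smith normal form diag(1,1,1,1,1,1).

The boundary map ∂_2: C_2 → C_1 sends each 2-simplex [p,q,r] to [q,r] − [p,r] + [p,q]. For instance
  ∂ADF = DF − AF + AD,
  ∂BEJ = EJ − BJ + BE.
The resulting 21×14 matrix has rank 13, and its Smith normal form has invariant factors (1,1,1,1,1,1,1,1,1,1,1,1,1).

Now H_k = ker ∂_k / im ∂_{k+1}, so:

  H_2: rank ker ∂_2 − rank ∂_3 = (14 − 13) − 0 = 1, and there is no ∂_3, so H_2 ≅ Z.

H_2 ≅ Z.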